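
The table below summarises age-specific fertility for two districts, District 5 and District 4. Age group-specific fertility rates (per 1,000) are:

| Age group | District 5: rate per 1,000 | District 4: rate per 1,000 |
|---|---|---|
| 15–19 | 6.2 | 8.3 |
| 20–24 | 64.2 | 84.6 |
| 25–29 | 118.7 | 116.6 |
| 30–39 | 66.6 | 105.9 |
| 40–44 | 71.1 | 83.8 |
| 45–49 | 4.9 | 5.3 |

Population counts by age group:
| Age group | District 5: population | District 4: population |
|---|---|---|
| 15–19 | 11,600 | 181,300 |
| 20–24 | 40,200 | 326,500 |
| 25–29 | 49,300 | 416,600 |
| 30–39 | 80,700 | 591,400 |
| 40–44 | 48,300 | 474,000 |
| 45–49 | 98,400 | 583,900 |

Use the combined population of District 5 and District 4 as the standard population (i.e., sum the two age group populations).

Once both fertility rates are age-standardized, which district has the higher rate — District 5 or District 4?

Combined standard total = 2,902,200; weights = 0.0665, 0.1264, 0.1605, 0.2316, 0.1800, 0.2351.
District 5: 0.0665×6.2 + 0.1264×64.2 + 0.1605×118.7 + 0.2316×66.6 + 0.1800×71.1 + 0.2351×4.9 = 56.9503 per 1,000.
District 4: 0.0665×8.3 + 0.1264×84.6 + 0.1605×116.6 + 0.2316×105.9 + 0.1800×83.8 + 0.2351×5.3 = 70.8112 per 1,000.

District 4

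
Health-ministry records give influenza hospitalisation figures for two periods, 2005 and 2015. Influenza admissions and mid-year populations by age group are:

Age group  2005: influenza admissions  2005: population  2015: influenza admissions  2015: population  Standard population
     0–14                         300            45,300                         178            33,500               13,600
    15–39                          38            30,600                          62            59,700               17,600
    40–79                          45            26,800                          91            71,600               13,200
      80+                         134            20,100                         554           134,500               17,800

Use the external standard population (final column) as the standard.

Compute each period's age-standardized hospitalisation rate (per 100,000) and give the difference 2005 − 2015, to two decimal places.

115.95

Age-specific rates per 100,000 for 2005: 662.25, 124.18, 167.91, 666.67.
For 2015: 531.34, 103.85, 127.09, 411.90.
Standard total = 62,200; weights = 0.2186, 0.2830, 0.2122, 0.2862.
2005: 0.2186×662.25 + 0.2830×124.18 + 0.2122×167.91 + 0.2862×666.67 = 406.3558 per 100,000.
2015: 0.2186×531.34 + 0.2830×103.85 + 0.2122×127.09 + 0.2862×411.90 = 290.4096 per 100,000.
Difference = 406.3558 − 290.4096 = 115.9462.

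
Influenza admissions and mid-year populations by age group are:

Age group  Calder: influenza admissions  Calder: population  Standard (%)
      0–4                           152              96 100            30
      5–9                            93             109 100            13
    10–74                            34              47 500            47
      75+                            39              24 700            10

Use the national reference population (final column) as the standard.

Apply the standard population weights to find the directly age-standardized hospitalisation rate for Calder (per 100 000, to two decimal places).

Age-specific rates per 100 000 for Calder: 158.17, 85.24, 71.58, 157.89.
Standard weights: 0.30, 0.13, 0.47, 0.10.
Standardized rate: 0.3000×158.17 + 0.1300×85.24 + 0.4700×71.58 + 0.1000×157.89 = 107.9637 per 100 000.

107.96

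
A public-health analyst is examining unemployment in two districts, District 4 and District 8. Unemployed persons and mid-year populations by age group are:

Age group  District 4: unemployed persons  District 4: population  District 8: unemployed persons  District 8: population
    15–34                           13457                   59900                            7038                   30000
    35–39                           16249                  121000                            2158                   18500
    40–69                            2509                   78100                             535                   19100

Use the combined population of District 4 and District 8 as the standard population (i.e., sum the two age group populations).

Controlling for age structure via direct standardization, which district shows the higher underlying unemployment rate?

Age-specific rates per 1000 for District 4: 224.658, 134.289, 32.125.
For District 8: 234.600, 116.649, 28.010.
Combined standard total = 326600; weights = 0.2753, 0.4271, 0.2976.
District 4: 0.2753×224.658 + 0.4271×134.289 + 0.2976×32.125 = 128.7590 per 1000.
District 8: 0.2753×234.600 + 0.4271×116.649 + 0.2976×28.010 = 122.7362 per 1000.
The crude rates (124.38 vs 143.95) would put District 8 higher, but that reflects its age composition; once standardized to a common age structure, District 4 has the higher underlying rate.

District 4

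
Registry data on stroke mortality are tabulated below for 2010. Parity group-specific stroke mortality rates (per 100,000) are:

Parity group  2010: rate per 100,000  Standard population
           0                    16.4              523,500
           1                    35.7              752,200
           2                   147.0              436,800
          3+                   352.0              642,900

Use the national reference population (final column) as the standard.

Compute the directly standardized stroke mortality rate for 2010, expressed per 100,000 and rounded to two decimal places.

138.38

Standard total = 2,355,400; weights = 0.2223, 0.3194, 0.1854, 0.2729.
Standardized rate: 0.2223×16.4 + 0.3194×35.7 + 0.1854×147.0 + 0.2729×352.0 = 138.3839 per 100,000.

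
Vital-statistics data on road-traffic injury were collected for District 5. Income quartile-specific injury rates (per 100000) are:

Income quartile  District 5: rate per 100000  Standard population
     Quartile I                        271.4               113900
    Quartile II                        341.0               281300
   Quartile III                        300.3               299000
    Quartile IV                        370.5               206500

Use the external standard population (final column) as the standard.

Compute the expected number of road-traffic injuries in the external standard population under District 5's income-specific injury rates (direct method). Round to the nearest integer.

Expected road-traffic injuries = Σ (standard pop × income-specific rate ÷ 100000)
= 113900×271.4/100000 + 281300×341.0/100000 + 299000×300.3/100000 + 206500×370.5/100000
= 309.12 + 959.23 + 897.90 + 765.08 = 2931.34.

2931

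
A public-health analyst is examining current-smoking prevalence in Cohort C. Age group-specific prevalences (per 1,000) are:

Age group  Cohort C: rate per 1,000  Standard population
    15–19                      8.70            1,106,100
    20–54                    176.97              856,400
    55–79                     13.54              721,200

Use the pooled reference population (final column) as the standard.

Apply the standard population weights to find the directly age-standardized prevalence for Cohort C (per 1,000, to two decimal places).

63.70

Standard total = 2,683,700; weights = 0.4122, 0.3191, 0.2687.
Standardized rate: 0.4122×8.70 + 0.3191×176.97 + 0.2687×13.54 = 63.6976 per 1,000.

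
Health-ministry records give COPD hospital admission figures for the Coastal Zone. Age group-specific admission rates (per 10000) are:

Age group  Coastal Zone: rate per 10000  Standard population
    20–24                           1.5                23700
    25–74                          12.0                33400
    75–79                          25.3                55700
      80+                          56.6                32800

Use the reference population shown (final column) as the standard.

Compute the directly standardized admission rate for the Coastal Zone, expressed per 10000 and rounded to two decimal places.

25.43

Standard total = 145600; weights = 0.1628, 0.2294, 0.3826, 0.2253.
Standardized rate: 0.1628×1.5 + 0.2294×12.0 + 0.3826×25.3 + 0.2253×56.6 = 25.4261 per 10000.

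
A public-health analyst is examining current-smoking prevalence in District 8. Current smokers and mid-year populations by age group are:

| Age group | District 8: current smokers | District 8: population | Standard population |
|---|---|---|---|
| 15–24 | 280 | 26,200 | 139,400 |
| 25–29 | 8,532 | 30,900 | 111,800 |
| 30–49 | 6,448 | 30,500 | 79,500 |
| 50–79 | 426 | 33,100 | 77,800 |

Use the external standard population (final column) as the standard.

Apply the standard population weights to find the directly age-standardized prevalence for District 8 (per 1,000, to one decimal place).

122.8

Age-specific rates per 1,000 for District 8: 10.687, 276.117, 211.410, 12.870.
Standard total = 408,500; weights = 0.3412, 0.2737, 0.1946, 0.1905.
Standardized rate: 0.3412×10.687 + 0.2737×276.117 + 0.1946×211.410 + 0.1905×12.870 = 122.8102 per 1,000.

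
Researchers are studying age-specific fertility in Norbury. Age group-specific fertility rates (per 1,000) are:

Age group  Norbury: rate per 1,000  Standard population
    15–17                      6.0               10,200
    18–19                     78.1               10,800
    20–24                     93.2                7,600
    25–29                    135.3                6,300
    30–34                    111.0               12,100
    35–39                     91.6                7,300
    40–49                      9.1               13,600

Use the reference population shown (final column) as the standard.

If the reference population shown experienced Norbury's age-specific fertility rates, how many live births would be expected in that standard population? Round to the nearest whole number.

4601

Expected live births = Σ (standard pop × age-specific rate ÷ 1,000)
= 10,200×6.0/1,000 + 10,800×78.1/1,000 + 7,600×93.2/1,000 + 6,300×135.3/1,000 + 12,100×111.0/1,000 + 7,300×91.6/1,000 + 13,600×9.1/1,000
= 61.20 + 843.48 + 708.32 + 852.39 + 1343.10 + 668.68 + 123.76 = 4600.93.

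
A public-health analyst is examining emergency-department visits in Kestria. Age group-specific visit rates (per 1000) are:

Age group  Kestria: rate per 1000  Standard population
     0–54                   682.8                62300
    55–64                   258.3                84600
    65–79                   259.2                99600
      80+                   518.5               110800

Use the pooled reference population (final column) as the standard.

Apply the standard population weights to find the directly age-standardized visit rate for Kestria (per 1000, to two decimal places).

Standard total = 357300; weights = 0.1744, 0.2368, 0.2788, 0.3101.
Standardized rate: 0.1744×682.8 + 0.2368×258.3 + 0.2788×259.2 + 0.3101×518.5 = 413.2570 per 1000.

413.26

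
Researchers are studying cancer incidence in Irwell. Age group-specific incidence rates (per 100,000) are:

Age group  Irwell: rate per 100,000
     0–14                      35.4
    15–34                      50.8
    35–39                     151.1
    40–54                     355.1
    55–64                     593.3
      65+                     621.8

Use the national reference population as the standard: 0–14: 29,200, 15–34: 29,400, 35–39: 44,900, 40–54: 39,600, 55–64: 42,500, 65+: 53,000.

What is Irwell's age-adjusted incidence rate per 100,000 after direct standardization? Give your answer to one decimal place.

341.8

Standard total = 238,600; weights = 0.1224, 0.1232, 0.1882, 0.1660, 0.1781, 0.2221.
Standardized rate: 0.1224×35.4 + 0.1232×50.8 + 0.1882×151.1 + 0.1660×355.1 + 0.1781×593.3 + 0.2221×621.8 = 341.7611 per 100,000.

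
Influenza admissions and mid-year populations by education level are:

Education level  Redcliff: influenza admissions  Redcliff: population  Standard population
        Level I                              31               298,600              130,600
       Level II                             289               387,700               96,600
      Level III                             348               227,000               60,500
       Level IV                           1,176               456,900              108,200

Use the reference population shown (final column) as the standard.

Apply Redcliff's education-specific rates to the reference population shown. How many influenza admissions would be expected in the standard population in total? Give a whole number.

Education-specific rates per 100,000 for Redcliff: 10.38, 74.54, 153.30, 257.39.
Expected influenza admissions = Σ (standard pop × education-specific rate ÷ 100,000)
= 130,600×10.38/100,000 + 96,600×74.54/100,000 + 60,500×153.30/100,000 + 108,200×257.39/100,000
= 13.56 + 72.01 + 92.75 + 278.49 = 456.81.

457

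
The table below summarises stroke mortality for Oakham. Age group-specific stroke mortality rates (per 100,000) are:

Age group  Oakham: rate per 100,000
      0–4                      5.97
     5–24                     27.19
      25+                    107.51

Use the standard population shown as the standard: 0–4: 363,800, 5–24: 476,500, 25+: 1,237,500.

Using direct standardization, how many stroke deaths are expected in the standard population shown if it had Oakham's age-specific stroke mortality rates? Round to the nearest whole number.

Expected stroke deaths = Σ (standard pop × age-specific rate ÷ 100,000)
= 363,800×5.97/100,000 + 476,500×27.19/100,000 + 1,237,500×107.51/100,000
= 21.72 + 129.56 + 1330.44 = 1481.72.

1482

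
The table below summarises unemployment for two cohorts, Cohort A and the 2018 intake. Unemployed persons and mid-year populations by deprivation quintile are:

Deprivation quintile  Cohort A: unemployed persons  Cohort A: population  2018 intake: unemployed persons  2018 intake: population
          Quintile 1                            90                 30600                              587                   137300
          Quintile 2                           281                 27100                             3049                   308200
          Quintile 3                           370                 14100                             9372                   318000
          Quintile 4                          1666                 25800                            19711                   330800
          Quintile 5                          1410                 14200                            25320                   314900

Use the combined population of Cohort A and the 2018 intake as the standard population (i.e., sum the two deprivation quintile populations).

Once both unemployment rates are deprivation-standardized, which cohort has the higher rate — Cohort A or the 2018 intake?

Cohort A

Deprivation-specific rates per 1000 for Cohort A: 2.941, 10.369, 26.241, 64.574, 99.296.
For the 2018 intake: 4.275, 9.893, 29.472, 59.586, 80.406.
Combined standard total = 1521000; weights = 0.1104, 0.2204, 0.2183, 0.2345, 0.2164.
Cohort A: 0.1104×2.941 + 0.2204×10.369 + 0.2183×26.241 + 0.2345×64.574 + 0.2164×99.296 = 44.9641 per 1000.
The 2018 intake: 0.1104×4.275 + 0.2204×9.893 + 0.2183×29.472 + 0.2345×59.586 + 0.2164×80.406 = 40.4553 per 1000.
The crude rates (34.14 vs 41.19) would put the 2018 intake higher, but that reflects its deprivation composition; once standardized to a common deprivation structure, Cohort A has the higher underlying rate.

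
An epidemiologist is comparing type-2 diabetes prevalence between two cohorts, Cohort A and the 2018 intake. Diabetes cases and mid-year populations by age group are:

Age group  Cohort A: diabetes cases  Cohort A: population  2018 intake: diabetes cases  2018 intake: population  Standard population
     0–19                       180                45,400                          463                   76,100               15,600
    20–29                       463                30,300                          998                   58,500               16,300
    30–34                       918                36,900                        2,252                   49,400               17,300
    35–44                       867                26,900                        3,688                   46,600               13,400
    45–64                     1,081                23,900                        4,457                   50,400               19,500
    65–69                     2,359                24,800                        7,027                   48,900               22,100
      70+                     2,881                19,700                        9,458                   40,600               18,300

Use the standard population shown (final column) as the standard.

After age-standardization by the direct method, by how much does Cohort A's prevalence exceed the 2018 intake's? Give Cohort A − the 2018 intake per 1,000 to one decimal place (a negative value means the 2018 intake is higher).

-37.2

Age-specific rates per 1,000 for Cohort A: 3.965, 15.281, 24.878, 32.230, 45.230, 95.121, 146.244.
For the 2018 intake: 6.084, 17.060, 45.587, 79.142, 88.433, 143.701, 232.956.
Standard total = 122,500; weights = 0.1273, 0.1331, 0.1412, 0.1094, 0.1592, 0.1804, 0.1494.
Cohort A: 0.1273×3.965 + 0.1331×15.281 + 0.1412×24.878 + 0.1094×32.230 + 0.1592×45.230 + 0.1804×95.121 + 0.1494×146.244 = 55.7847 per 1,000.
The 2018 intake: 0.1273×6.084 + 0.1331×17.060 + 0.1412×45.587 + 0.1094×79.142 + 0.1592×88.433 + 0.1804×143.701 + 0.1494×232.956 = 92.9426 per 1,000.
Difference = 55.7847 − 92.9426 = -37.1579.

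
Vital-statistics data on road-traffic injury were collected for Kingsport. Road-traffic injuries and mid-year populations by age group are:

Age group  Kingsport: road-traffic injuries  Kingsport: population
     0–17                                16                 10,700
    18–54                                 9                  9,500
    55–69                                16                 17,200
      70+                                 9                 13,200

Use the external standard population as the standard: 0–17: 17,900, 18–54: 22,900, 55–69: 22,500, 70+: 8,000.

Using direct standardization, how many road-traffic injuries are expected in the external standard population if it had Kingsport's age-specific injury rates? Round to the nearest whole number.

Age-specific rates per 100,000 for Kingsport: 149.53, 94.74, 93.02, 68.18.
Expected road-traffic injuries = Σ (standard pop × age-specific rate ÷ 100,000)
= 17,900×149.53/100,000 + 22,900×94.74/100,000 + 22,500×93.02/100,000 + 8,000×68.18/100,000
= 26.77 + 21.69 + 20.93 + 5.45 = 74.85.

75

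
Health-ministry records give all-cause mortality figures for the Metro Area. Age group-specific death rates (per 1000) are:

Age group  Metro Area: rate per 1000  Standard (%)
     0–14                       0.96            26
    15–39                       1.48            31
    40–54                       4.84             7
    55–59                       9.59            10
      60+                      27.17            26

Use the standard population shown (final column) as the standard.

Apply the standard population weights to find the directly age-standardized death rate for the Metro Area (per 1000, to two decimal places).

9.07

Standard weights: 0.26, 0.31, 0.07, 0.10, 0.26.
Standardized rate: 0.2600×0.96 + 0.3100×1.48 + 0.0700×4.84 + 0.1000×9.59 + 0.2600×27.17 = 9.0704 per 1000.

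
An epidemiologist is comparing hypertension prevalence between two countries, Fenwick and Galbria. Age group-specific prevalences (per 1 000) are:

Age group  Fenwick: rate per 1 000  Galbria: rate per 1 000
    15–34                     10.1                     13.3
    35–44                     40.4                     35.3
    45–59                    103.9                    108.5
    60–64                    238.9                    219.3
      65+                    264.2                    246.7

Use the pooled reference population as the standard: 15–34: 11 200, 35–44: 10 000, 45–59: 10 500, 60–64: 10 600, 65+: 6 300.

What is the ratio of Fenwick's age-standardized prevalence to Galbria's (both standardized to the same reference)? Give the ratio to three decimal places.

Standard total = 48 600; weights = 0.2305, 0.2058, 0.2160, 0.2181, 0.1296.
Fenwick: 0.2305×10.1 + 0.2058×40.4 + 0.2160×103.9 + 0.2181×238.9 + 0.1296×264.2 = 119.4418 per 1 000.
Galbria: 0.2305×13.3 + 0.2058×35.3 + 0.2160×108.5 + 0.2181×219.3 + 0.1296×246.7 = 113.5802 per 1 000.
Ratio = 119.4418 ÷ 113.5802 = 1.05161.

1.052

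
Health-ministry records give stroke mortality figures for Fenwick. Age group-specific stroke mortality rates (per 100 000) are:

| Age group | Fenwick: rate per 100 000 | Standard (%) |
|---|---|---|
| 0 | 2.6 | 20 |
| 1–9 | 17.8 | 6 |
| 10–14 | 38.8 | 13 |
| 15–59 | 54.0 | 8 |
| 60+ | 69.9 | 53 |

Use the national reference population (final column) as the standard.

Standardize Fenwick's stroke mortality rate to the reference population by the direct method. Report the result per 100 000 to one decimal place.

48.0

Standard weights: 0.20, 0.06, 0.13, 0.08, 0.53.
Standardized rate: 0.2000×2.6 + 0.0600×17.8 + 0.1300×38.8 + 0.0800×54.0 + 0.5300×69.9 = 47.9990 per 100 000.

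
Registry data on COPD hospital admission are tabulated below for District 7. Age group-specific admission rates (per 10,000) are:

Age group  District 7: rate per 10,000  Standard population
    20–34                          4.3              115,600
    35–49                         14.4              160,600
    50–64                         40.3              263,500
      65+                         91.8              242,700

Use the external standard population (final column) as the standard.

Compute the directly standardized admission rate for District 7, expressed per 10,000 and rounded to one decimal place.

45.6

Standard total = 782,400; weights = 0.1478, 0.2053, 0.3368, 0.3102.
Standardized rate: 0.1478×4.3 + 0.2053×14.4 + 0.3368×40.3 + 0.3102×91.8 = 45.6399 per 10,000.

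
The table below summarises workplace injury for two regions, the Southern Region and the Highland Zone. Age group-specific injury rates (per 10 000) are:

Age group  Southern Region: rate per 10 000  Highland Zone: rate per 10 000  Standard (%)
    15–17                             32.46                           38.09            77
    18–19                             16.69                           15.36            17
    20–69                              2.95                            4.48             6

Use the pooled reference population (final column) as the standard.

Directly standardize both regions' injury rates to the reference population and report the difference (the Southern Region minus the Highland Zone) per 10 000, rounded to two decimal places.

-4.20

Standard weights: 0.77, 0.17, 0.06.
The Southern Region: 0.7700×32.46 + 0.1700×16.69 + 0.0600×2.95 = 28.0085 per 10 000.
The Highland Zone: 0.7700×38.09 + 0.1700×15.36 + 0.0600×4.48 = 32.2093 per 10 000.
Difference = 28.0085 − 32.2093 = -4.2008.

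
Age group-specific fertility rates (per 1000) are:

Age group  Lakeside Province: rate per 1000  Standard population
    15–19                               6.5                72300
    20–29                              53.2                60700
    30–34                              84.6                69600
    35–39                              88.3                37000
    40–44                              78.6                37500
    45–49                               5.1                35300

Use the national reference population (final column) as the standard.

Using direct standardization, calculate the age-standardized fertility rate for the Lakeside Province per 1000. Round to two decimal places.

Standard total = 312400; weights = 0.2314, 0.1943, 0.2228, 0.1184, 0.1200, 0.1130.
Standardized rate: 0.2314×6.5 + 0.1943×53.2 + 0.2228×84.6 + 0.1184×88.3 + 0.1200×78.6 + 0.1130×5.1 = 51.1587 per 1000.

51.16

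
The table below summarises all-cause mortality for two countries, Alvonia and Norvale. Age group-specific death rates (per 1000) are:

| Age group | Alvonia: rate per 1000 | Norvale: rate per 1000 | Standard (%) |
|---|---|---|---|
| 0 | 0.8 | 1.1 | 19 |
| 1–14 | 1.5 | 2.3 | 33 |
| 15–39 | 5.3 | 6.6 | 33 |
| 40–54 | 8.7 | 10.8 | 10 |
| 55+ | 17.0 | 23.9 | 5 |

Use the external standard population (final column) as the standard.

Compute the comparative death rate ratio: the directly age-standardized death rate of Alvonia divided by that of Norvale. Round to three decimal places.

Standard weights: 0.19, 0.33, 0.33, 0.10, 0.05.
Alvonia: 0.1900×0.8 + 0.3300×1.5 + 0.3300×5.3 + 0.1000×8.7 + 0.0500×17.0 = 4.1160 per 1000.
Norvale: 0.1900×1.1 + 0.3300×2.3 + 0.3300×6.6 + 0.1000×10.8 + 0.0500×23.9 = 5.4210 per 1000.
Ratio = 4.1160 ÷ 5.4210 = 0.75927.

0.759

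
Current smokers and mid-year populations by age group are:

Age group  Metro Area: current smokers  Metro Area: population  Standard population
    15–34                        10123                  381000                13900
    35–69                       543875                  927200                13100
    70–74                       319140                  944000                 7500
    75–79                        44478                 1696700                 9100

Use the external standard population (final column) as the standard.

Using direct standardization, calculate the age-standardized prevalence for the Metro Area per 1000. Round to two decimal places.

248.34

Age-specific rates per 1000 for the Metro Area: 26.570, 586.578, 338.072, 26.214.
Standard total = 43600; weights = 0.3188, 0.3005, 0.1720, 0.2087.
Standardized rate: 0.3188×26.570 + 0.3005×586.578 + 0.1720×338.072 + 0.2087×26.214 = 248.3390 per 1000.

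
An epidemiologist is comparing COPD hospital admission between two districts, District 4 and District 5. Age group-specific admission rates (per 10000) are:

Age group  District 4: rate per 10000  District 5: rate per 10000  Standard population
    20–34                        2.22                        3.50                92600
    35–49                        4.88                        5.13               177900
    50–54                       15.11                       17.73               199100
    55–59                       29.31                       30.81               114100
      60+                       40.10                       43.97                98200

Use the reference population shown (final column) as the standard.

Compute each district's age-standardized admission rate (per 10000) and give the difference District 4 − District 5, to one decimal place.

-1.8

Standard total = 681900; weights = 0.1358, 0.2609, 0.2920, 0.1673, 0.1440.
District 4: 0.1358×2.22 + 0.2609×4.88 + 0.2920×15.11 + 0.1673×29.31 + 0.1440×40.10 = 16.6655 per 10000.
District 5: 0.1358×3.50 + 0.2609×5.13 + 0.2920×17.73 + 0.1673×30.81 + 0.1440×43.97 = 18.4778 per 10000.
Difference = 16.6655 − 18.4778 = -1.8123.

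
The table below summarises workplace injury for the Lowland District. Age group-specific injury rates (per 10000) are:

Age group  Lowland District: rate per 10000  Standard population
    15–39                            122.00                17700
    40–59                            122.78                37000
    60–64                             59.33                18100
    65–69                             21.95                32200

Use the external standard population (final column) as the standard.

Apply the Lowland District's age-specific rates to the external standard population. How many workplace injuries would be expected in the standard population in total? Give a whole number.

Expected workplace injuries = Σ (standard pop × age-specific rate ÷ 10000)
= 17700×122.00/10000 + 37000×122.78/10000 + 18100×59.33/10000 + 32200×21.95/10000
= 215.94 + 454.29 + 107.39 + 70.68 = 848.29.

848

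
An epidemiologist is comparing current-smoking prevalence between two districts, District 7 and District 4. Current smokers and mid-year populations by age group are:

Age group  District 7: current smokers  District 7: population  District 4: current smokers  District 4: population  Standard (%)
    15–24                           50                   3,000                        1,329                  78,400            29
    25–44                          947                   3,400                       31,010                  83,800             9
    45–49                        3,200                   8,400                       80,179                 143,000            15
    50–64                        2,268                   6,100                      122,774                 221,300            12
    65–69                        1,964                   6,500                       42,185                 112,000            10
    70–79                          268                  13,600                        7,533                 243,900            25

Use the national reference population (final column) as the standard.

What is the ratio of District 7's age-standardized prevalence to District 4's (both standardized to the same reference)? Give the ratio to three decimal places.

Age-specific rates per 1,000 for District 7: 16.667, 278.529, 380.952, 371.803, 302.154, 19.706.
For District 4: 16.952, 370.048, 560.692, 554.785, 376.652, 30.886.
Standard weights: 0.29, 0.09, 0.15, 0.12, 0.10, 0.25.
District 7: 0.2900×16.667 + 0.0900×278.529 + 0.1500×380.952 + 0.1200×371.803 + 0.1000×302.154 + 0.2500×19.706 = 166.8021 per 1,000.
District 4: 0.2900×16.952 + 0.0900×370.048 + 0.1500×560.692 + 0.1200×554.785 + 0.1000×376.652 + 0.2500×30.886 = 234.2849 per 1,000.
Ratio = 166.8021 ÷ 234.2849 = 0.71196.

0.712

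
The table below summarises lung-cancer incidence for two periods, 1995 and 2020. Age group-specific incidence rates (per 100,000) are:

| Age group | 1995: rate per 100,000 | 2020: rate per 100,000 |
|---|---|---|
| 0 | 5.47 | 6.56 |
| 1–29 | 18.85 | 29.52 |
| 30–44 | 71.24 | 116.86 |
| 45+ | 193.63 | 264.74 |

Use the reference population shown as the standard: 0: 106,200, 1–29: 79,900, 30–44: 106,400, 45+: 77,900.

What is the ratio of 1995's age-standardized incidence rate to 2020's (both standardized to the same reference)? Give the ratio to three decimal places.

Standard total = 370,400; weights = 0.2867, 0.2157, 0.2873, 0.2103.
1995: 0.2867×5.47 + 0.2157×18.85 + 0.2873×71.24 + 0.2103×193.63 = 66.8217 per 100,000.
2020: 0.2867×6.56 + 0.2157×29.52 + 0.2873×116.86 + 0.2103×264.74 = 97.4959 per 100,000.
Ratio = 66.8217 ÷ 97.4959 = 0.68538.

0.685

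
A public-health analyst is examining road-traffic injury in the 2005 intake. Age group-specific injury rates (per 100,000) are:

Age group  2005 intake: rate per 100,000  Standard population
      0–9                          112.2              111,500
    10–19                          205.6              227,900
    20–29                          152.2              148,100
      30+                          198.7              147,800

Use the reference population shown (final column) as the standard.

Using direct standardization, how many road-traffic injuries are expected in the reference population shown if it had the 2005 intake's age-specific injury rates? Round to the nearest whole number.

1113

Expected road-traffic injuries = Σ (standard pop × age-specific rate ÷ 100,000)
= 111,500×112.2/100,000 + 227,900×205.6/100,000 + 148,100×152.2/100,000 + 147,800×198.7/100,000
= 125.10 + 468.56 + 225.41 + 293.68 = 1112.75.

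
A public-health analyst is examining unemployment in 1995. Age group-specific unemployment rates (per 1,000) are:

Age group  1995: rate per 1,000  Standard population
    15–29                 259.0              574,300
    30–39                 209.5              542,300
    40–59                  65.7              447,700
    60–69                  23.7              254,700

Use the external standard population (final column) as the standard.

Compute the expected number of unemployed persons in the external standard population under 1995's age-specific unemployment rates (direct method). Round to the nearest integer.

Expected unemployed persons = Σ (standard pop × age-specific rate ÷ 1,000)
= 574,300×259.0/1,000 + 542,300×209.5/1,000 + 447,700×65.7/1,000 + 254,700×23.7/1,000
= 148743.70 + 113611.85 + 29413.89 + 6036.39 = 297805.83.

297806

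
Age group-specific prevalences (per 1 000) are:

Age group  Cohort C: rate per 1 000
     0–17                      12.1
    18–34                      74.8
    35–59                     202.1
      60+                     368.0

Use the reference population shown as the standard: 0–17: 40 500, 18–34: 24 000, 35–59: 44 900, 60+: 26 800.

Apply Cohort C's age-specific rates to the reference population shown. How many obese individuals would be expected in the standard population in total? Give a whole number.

21222

Expected obese individuals = Σ (standard pop × age-specific rate ÷ 1 000)
= 40 500×12.1/1 000 + 24 000×74.8/1 000 + 44 900×202.1/1 000 + 26 800×368.0/1 000
= 490.05 + 1795.20 + 9074.29 + 9862.40 = 21221.94.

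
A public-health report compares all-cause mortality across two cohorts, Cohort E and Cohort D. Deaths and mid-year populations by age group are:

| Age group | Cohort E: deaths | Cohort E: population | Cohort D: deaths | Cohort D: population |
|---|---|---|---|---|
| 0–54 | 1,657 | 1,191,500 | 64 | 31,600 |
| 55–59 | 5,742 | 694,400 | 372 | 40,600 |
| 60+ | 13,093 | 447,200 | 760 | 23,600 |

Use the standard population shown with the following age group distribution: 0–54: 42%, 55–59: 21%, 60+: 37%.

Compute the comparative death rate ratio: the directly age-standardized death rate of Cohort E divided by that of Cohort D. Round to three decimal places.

Age-specific rates per 1,000 for Cohort E: 1.391, 8.269, 29.278.
For Cohort D: 2.025, 9.163, 32.203.
Standard weights: 0.42, 0.21, 0.37.
Cohort E: 0.4200×1.391 + 0.2100×8.269 + 0.3700×29.278 = 13.1533 per 1,000.
Cohort D: 0.4200×2.025 + 0.2100×9.163 + 0.3700×32.203 = 14.6900 per 1,000.
Ratio = 13.1533 ÷ 14.6900 = 0.89539.

0.895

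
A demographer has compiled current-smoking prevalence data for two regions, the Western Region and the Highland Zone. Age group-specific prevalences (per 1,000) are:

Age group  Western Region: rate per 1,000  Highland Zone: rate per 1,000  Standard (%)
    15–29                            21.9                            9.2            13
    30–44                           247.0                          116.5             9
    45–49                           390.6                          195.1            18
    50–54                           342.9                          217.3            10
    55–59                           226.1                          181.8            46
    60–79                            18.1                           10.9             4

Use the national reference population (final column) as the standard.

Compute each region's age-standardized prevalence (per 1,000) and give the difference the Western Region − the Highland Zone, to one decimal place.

81.8

Standard weights: 0.13, 0.09, 0.18, 0.10, 0.46, 0.04.
The Western Region: 0.1300×21.9 + 0.0900×247.0 + 0.1800×390.6 + 0.1000×342.9 + 0.4600×226.1 + 0.0400×18.1 = 234.4050 per 1,000.
The Highland Zone: 0.1300×9.2 + 0.0900×116.5 + 0.1800×195.1 + 0.1000×217.3 + 0.4600×181.8 + 0.0400×10.9 = 152.5930 per 1,000.
Difference = 234.4050 − 152.5930 = 81.8120.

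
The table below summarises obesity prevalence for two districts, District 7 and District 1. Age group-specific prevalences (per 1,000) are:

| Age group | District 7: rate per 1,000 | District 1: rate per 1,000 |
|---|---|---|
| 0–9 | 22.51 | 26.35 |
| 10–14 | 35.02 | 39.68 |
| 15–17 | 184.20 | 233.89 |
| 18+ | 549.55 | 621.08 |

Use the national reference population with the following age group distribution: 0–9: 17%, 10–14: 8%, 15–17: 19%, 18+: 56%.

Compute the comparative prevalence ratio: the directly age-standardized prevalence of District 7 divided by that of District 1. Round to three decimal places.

0.874

Standard weights: 0.17, 0.08, 0.19, 0.56.
District 7: 0.1700×22.51 + 0.0800×35.02 + 0.1900×184.20 + 0.5600×549.55 = 349.3743 per 1,000.
District 1: 0.1700×26.35 + 0.0800×39.68 + 0.1900×233.89 + 0.5600×621.08 = 399.8978 per 1,000.
Ratio = 349.3743 ÷ 399.8978 = 0.87366.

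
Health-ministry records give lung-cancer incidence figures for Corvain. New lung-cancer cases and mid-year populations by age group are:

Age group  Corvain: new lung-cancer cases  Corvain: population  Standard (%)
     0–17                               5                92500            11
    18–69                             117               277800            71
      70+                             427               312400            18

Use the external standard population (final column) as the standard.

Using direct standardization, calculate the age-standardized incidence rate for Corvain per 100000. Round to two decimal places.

Age-specific rates per 100000 for Corvain: 5.41, 42.12, 136.68.
Standard weights: 0.11, 0.71, 0.18.
Standardized rate: 0.1100×5.41 + 0.7100×42.12 + 0.1800×136.68 = 55.1005 per 100000.

55.10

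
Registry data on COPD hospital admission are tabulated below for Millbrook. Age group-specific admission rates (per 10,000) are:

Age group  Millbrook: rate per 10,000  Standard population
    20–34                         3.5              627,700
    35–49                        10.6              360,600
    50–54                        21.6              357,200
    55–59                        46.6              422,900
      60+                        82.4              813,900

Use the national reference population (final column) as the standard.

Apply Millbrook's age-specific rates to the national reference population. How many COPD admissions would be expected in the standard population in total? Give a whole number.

10051

Expected COPD admissions = Σ (standard pop × age-specific rate ÷ 10,000)
= 627,700×3.5/10,000 + 360,600×10.6/10,000 + 357,200×21.6/10,000 + 422,900×46.6/10,000 + 813,900×82.4/10,000
= 219.69 + 382.24 + 771.55 + 1970.71 + 6706.54 = 10050.73.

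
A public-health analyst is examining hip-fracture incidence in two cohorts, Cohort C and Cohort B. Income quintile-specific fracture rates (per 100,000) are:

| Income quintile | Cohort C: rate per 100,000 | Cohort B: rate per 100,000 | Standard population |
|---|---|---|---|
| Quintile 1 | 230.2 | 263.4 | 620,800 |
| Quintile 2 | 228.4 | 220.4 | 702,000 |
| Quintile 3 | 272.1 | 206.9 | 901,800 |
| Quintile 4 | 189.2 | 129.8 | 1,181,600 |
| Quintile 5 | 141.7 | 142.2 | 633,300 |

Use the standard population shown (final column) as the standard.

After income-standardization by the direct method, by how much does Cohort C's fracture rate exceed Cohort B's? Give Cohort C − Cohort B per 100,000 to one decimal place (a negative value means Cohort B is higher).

Standard total = 4,039,500; weights = 0.1537, 0.1738, 0.2232, 0.2925, 0.1568.
Cohort C: 0.1537×230.2 + 0.1738×228.4 + 0.2232×272.1 + 0.2925×189.2 + 0.1568×141.7 = 213.3735 per 100,000.
Cohort B: 0.1537×263.4 + 0.1738×220.4 + 0.2232×206.9 + 0.2925×129.8 + 0.1568×142.2 = 185.2330 per 100,000.
Difference = 213.3735 − 185.2330 = 28.1404.

28.1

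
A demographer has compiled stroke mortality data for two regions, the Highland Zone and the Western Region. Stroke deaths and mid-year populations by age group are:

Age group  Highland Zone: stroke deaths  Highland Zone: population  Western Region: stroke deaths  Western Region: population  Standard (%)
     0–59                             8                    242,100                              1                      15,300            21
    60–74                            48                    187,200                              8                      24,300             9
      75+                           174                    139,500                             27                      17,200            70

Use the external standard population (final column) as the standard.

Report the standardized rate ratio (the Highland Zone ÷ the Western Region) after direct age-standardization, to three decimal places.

Age-specific rates per 100,000 for the Highland Zone: 3.30, 25.64, 124.73.
For the Western Region: 6.54, 32.92, 156.98.
Standard weights: 0.21, 0.09, 0.70.
The Highland Zone: 0.2100×3.30 + 0.0900×25.64 + 0.7000×124.73 = 90.3134 per 100,000.
The Western Region: 0.2100×6.54 + 0.0900×32.92 + 0.7000×156.98 = 114.2192 per 100,000.
Ratio = 90.3134 ÷ 114.2192 = 0.79070.

0.791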